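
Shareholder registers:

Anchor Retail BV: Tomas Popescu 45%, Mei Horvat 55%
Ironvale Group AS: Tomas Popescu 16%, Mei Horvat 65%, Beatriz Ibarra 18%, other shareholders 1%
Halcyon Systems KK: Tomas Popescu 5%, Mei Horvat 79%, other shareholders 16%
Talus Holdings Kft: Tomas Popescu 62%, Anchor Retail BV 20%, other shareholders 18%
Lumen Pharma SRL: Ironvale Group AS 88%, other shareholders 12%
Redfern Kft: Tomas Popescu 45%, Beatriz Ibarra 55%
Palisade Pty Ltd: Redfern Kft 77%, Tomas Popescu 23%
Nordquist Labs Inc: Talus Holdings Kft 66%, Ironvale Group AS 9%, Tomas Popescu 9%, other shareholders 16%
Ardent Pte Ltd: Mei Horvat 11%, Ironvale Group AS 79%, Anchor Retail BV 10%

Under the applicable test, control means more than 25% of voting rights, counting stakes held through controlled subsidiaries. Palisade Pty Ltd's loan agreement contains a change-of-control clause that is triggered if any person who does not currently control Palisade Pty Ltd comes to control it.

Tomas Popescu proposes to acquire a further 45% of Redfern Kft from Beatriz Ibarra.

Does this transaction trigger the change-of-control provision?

No

The purchase adds only to Tomas's holdings (Beatriz's stake shrinks), so Tomas is the only person who could newly come to control Palisade.
Tomas holds 45% of Redfern, so Tomas controls Redfern.
Redfern and Tomas together hold 77% + 23% = 100% of Palisade, so Tomas controls Palisade.
So Tomas already controls Palisade before the transaction.
After the purchase, Tomas's direct stake in Redfern rises to 45% + 45% = 90%, and Beatriz's stake falls to 10%.
Tomas controlled Palisade already, so this is not a new person acquiring control; every other person's position is unchanged or reduced.
No new person acquires control, so the clause is not triggered.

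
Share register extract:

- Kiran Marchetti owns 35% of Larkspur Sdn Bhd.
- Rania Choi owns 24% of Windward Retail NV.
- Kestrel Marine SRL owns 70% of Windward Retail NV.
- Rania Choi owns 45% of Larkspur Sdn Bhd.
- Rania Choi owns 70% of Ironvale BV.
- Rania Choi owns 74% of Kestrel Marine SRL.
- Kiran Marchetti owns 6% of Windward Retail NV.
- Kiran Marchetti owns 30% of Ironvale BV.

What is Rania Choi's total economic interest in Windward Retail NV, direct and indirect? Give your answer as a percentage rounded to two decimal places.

75.80%

Rania reaches Windward along 2 paths.
Via Kestrel: 74% × 70% = 51.8%.
Direct stake: 24% = 24%.
Total: 51.8% + 24% = 75.8%.
Rounded: 75.80%.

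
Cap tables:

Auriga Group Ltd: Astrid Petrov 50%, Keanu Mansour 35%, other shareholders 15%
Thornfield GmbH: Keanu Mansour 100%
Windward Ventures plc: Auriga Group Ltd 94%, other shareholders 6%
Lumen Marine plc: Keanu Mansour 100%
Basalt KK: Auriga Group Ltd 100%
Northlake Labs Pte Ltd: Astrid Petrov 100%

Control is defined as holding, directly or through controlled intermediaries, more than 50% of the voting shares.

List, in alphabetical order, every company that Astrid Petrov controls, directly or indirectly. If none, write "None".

Northlake Labs Pte Ltd

Astrid holds 100% of Northlake, so Astrid controls Northlake.
No other company's threshold is met.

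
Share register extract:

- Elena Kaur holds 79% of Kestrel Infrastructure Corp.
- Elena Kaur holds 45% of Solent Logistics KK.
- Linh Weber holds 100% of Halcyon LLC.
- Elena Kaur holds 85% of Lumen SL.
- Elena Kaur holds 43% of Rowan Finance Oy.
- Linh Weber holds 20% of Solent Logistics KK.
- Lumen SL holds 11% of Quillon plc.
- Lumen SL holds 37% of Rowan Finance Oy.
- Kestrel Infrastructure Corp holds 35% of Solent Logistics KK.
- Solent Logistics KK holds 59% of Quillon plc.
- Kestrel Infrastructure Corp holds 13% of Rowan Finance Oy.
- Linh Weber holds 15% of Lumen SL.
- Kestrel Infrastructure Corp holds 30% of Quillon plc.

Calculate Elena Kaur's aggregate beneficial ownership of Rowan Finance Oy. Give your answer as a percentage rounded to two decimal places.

84.72%

Elena reaches Rowan along 3 paths.
Direct stake: 43% = 43%.
Via Kestrel: 79% × 13% = 10.27%.
Via Lumen: 85% × 37% = 31.45%.
Total: 43% + 10.27% + 31.45% = 84.72%.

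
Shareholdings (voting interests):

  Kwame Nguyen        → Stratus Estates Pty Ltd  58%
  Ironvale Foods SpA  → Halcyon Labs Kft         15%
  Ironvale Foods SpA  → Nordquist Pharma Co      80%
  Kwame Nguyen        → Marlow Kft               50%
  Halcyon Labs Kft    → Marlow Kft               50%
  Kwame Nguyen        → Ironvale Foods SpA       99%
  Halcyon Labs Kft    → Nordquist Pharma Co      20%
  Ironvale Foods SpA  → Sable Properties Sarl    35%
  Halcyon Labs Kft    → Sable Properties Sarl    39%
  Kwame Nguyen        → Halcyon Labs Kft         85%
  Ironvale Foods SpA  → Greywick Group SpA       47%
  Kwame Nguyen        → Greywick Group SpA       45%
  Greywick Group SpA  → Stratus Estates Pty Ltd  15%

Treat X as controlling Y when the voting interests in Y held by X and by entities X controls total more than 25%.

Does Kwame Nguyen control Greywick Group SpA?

Yes

Kwame holds 99% of Ironvale, so Kwame controls Ironvale.
Ironvale and Kwame together hold 47% + 45% = 92% of Greywick, so Kwame controls Greywick.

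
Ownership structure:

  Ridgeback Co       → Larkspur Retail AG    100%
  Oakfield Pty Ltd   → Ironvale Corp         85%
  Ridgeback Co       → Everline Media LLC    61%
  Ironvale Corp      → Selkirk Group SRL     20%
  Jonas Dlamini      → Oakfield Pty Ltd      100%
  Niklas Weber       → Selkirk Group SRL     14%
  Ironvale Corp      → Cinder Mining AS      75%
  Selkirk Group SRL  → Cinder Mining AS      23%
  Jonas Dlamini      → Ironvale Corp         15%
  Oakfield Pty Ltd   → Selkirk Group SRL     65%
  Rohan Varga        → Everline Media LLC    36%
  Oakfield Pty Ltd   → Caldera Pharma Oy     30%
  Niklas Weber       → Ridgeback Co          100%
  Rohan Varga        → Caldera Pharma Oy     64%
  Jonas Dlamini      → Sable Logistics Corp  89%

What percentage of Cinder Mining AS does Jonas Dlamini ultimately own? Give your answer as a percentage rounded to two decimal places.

94.55%

Jonas reaches Cinder along 5 paths.
Via Oakfield → Selkirk: 100% × 65% × 23% = 14.95%.
Via Oakfield → Ironvale → Selkirk: 100% × 85% × 20% × 23% = 3.91%.
Via Ironvale → Selkirk: 15% × 20% × 23% = 0.69%.
Via Oakfield → Ironvale: 100% × 85% × 75% = 63.75%.
Via Ironvale: 15% × 75% = 11.25%.
Total: 14.95% + 3.91% + 0.69% + 63.75% + 11.25% = 94.55%.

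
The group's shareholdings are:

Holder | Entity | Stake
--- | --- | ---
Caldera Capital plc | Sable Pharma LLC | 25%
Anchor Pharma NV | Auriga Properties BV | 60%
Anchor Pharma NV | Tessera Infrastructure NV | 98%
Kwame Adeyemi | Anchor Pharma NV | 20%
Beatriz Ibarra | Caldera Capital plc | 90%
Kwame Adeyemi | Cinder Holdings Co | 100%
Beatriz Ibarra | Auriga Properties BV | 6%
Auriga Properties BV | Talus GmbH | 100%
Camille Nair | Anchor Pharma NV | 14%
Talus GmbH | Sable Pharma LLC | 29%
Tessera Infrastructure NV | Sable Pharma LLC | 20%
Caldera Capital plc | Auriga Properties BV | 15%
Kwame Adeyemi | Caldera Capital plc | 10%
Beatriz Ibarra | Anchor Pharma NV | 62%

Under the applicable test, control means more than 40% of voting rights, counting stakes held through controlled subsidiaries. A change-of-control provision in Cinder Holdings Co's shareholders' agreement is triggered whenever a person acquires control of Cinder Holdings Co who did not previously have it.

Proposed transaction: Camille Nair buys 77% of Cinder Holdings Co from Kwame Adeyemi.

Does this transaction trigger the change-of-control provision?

Yes

The purchase adds only to Camille's holdings (Kwame's stake shrinks), so Camille is the only person who could newly come to control Cinder.
Camille's largest direct stake is 14% in Anchor, which does not meet the threshold, so Camille controls no company.
Neither Camille nor any entity Camille controls holds any voting interest in Cinder.
So before the transaction, Camille does not control Cinder.
After the purchase, Camille holds 77% of Cinder directly, and Kwame's stake falls to 23%.
Camille holds 77% of Cinder, so Camille controls Cinder.
Camille did not control Cinder before and does after, so the clause is triggered.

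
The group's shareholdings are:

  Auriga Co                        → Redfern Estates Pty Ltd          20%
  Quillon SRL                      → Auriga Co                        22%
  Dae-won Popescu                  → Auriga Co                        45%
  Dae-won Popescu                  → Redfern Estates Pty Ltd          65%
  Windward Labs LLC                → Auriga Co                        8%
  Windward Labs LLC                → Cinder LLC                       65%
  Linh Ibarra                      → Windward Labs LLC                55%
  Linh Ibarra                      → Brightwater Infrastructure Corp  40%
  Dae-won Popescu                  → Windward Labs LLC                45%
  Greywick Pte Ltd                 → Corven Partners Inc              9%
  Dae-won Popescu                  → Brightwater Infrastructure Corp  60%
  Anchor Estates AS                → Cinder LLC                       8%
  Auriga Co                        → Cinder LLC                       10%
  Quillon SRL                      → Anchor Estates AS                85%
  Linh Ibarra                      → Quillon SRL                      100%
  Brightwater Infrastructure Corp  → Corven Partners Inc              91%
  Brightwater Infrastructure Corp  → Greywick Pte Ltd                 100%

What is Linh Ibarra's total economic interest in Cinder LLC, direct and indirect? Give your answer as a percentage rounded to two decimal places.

45.19%

Linh reaches Cinder along 4 paths.
Via Windward → Auriga: 55% × 8% × 10% = 0.44%.
Via Quillon → Auriga: 100% × 22% × 10% = 2.2%.
Via Quillon → Anchor: 100% × 85% × 8% = 6.8%.
Via Windward: 55% × 65% = 35.75%.
Total: 0.44% + 2.2% + 6.8% + 35.75% = 45.19%.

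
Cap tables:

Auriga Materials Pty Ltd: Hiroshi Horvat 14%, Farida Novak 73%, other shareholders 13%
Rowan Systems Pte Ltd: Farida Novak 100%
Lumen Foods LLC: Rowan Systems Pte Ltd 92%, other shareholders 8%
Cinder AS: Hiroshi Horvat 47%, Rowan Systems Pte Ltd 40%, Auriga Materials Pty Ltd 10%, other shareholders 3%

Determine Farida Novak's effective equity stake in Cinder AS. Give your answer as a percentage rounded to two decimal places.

47.30%

Farida reaches Cinder along 2 paths.
Via Rowan: 100% × 40% = 40%.
Via Auriga: 73% × 10% = 7.3%.
Total: 40% + 7.3% = 47.3%.
Rounded: 47.30%.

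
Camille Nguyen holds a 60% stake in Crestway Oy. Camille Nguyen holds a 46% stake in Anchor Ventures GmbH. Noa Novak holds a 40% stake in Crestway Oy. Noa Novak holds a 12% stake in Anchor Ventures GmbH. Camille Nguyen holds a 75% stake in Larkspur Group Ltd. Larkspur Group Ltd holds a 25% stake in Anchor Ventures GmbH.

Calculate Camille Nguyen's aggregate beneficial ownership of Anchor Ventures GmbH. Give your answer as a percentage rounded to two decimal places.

64.75%

Camille reaches Anchor along 2 paths.
Direct stake: 46% = 46%.
Via Larkspur: 75% × 25% = 18.75%.
Total: 46% + 18.75% = 64.75%.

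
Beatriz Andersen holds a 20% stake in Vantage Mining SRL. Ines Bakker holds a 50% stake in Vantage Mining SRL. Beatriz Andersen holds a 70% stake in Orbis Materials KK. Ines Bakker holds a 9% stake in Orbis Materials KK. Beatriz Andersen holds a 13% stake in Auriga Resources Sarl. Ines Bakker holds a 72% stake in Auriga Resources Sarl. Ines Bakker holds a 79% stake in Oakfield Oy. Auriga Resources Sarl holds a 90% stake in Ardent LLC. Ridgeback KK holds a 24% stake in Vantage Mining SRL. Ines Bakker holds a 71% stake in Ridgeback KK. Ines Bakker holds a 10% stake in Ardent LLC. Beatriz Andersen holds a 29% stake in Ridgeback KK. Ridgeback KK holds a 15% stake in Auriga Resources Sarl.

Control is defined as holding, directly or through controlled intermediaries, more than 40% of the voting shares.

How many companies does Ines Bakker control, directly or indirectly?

5

Ines holds 71% of Ridgeback, so Ines controls Ridgeback.
Ridgeback and Ines together hold 15% + 72% = 87% of Auriga, so Ines controls Auriga.
Ines and Ridgeback together hold 50% + 24% = 74% of Vantage, so Ines controls Vantage.
Ines holds 79% of Oakfield, so Ines controls Oakfield.
Auriga and Ines together hold 90% + 10% = 100% of Ardent, so Ines controls Ardent.
No other company's threshold is met.
Ines controls 5 companies.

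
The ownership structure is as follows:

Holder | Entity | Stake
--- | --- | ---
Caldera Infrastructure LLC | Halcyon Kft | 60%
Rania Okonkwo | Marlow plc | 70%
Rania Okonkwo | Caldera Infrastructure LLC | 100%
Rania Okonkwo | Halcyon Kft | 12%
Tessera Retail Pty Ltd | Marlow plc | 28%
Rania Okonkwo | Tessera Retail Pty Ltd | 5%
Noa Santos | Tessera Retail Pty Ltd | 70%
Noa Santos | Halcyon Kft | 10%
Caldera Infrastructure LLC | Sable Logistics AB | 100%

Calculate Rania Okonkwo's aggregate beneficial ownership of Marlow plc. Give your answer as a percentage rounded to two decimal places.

71.40%

Rania reaches Marlow along 2 paths.
Via Tessera: 5% × 28% = 1.4%.
Direct stake: 70% = 70%.
Total: 1.4% + 70% = 71.4%.
Rounded: 71.40%.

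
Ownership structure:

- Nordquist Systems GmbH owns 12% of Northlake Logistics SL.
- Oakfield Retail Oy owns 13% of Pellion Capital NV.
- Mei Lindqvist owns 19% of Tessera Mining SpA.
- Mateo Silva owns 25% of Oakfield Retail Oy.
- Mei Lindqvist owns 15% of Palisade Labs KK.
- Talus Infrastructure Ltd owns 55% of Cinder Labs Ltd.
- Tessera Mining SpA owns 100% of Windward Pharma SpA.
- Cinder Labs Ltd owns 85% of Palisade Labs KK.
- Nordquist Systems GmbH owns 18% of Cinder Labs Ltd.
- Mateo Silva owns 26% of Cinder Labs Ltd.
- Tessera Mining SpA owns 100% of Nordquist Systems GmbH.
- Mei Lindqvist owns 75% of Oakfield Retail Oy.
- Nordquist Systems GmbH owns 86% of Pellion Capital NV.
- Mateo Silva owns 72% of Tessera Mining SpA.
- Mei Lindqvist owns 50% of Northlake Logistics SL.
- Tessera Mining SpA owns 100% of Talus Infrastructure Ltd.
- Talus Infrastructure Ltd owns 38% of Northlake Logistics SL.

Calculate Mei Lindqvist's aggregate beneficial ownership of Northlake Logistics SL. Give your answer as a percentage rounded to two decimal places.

59.50%

Mei reaches Northlake along 3 paths.
Direct stake: 50% = 50%.
Via Tessera → Talus: 19% × 100% × 38% = 7.22%.
Via Tessera → Nordquist: 19% × 100% × 12% = 2.28%.
Total: 50% + 7.22% + 2.28% = 59.5%.
Rounded: 59.50%.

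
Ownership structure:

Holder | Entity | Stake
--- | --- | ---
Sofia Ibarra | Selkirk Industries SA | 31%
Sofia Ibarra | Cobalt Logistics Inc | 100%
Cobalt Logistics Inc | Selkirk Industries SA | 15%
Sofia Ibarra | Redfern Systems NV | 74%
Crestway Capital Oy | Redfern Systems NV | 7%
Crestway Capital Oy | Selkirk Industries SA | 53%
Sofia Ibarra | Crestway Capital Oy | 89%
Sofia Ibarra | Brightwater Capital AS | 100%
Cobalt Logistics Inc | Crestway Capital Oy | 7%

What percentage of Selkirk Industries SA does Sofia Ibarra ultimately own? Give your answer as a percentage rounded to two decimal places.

Sofia reaches Selkirk along 4 paths.
Via Crestway: 89% × 53% = 47.17%.
Via Cobalt → Crestway: 100% × 7% × 53% = 3.71%.
Direct stake: 31% = 31%.
Via Cobalt: 100% × 15% = 15%.
Total: 47.17% + 3.71% + 31% + 15% = 96.88%.

96.88%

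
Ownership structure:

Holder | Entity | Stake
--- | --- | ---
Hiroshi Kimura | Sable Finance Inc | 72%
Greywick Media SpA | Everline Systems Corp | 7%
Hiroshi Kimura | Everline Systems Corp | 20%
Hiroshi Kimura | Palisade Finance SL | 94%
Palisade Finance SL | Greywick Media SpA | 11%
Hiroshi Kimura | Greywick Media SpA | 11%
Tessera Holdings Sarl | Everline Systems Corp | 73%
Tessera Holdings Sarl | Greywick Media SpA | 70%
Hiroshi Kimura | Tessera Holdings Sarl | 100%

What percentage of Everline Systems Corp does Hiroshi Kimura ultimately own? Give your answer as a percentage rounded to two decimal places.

Hiroshi reaches Everline along 5 paths.
Via Tessera: 100% × 73% = 73%.
Via Palisade → Greywick: 94% × 11% × 7% = 0.7238%.
Via Tessera → Greywick: 100% × 70% × 7% = 4.9%.
Via Greywick: 11% × 7% = 0.77%.
Direct stake: 20% = 20%.
Total: 73% + 0.7238% + 4.9% + 0.77% + 20% = 99.3938%.
Rounded: 99.39%.

99.39%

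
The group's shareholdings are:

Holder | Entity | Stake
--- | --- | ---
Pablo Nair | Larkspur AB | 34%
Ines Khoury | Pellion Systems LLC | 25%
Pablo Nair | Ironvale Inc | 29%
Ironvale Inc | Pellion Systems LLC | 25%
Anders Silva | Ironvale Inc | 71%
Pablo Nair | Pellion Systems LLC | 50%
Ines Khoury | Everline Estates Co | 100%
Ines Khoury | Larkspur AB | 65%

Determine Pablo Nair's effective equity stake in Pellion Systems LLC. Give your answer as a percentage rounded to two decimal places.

Pablo reaches Pellion along 2 paths.
Via Ironvale: 29% × 25% = 7.25%.
Direct stake: 50% = 50%.
Total: 7.25% + 50% = 57.25%.

57.25%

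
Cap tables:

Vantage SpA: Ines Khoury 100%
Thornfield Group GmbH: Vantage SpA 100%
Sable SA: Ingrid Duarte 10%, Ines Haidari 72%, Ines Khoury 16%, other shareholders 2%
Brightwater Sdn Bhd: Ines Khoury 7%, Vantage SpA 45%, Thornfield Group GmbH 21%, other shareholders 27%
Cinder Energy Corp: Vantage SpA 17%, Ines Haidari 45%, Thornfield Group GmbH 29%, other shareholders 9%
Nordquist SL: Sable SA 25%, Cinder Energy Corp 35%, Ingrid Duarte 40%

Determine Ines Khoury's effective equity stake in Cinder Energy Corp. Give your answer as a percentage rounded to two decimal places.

46.00%

Ines Khoury reaches Cinder along 2 paths.
Via Vantage: 100% × 17% = 17%.
Via Vantage → Thornfield: 100% × 100% × 29% = 29%.
Total: 17% + 29% = 46%.
Rounded: 46.00%.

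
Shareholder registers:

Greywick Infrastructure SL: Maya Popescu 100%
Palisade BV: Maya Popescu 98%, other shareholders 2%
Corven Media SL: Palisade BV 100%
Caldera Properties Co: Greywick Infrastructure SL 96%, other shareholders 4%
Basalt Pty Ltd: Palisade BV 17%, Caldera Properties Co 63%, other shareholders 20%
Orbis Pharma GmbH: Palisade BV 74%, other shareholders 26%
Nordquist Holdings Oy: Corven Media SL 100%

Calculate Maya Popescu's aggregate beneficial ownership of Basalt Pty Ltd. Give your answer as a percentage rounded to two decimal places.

77.14%

Maya reaches Basalt along 2 paths.
Via Palisade: 98% × 17% = 16.66%.
Via Greywick → Caldera: 100% × 96% × 63% = 60.48%.
Total: 16.66% + 60.48% = 77.14%.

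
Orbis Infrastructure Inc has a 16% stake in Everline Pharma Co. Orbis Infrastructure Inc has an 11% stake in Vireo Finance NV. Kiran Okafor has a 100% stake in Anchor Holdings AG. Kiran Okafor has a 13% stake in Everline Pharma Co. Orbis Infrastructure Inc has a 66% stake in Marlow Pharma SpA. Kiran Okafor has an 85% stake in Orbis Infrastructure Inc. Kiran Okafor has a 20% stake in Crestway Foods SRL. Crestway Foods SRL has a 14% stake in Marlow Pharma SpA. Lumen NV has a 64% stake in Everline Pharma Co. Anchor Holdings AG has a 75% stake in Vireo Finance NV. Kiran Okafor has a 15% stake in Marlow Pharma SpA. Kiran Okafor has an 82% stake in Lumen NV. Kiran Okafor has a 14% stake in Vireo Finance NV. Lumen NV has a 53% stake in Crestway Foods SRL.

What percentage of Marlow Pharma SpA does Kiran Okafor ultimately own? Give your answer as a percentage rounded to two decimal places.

79.98%

Kiran reaches Marlow along 4 paths.
Via Orbis: 85% × 66% = 56.1%.
Direct stake: 15% = 15%.
Via Lumen → Crestway: 82% × 53% × 14% = 6.0844%.
Via Crestway: 20% × 14% = 2.8%.
Total: 56.1% + 15% + 6.0844% + 2.8% = 79.9844%.
Rounded: 79.98%.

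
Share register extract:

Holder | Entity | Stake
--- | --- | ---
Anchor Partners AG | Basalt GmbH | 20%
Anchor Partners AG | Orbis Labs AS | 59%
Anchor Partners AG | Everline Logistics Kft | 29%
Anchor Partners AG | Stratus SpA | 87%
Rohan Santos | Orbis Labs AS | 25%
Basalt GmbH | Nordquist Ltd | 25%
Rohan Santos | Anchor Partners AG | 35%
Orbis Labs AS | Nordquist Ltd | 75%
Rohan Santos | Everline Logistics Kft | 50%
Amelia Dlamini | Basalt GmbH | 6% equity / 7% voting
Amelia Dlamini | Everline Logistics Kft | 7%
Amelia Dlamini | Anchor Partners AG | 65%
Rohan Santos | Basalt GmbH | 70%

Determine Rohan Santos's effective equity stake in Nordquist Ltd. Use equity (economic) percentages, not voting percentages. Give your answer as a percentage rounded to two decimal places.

53.49%

Rohan reaches Nordquist along 4 paths.
Via Basalt: 70% × 25% = 17.5%.
Via Anchor → Basalt: 35% × 20% × 25% = 1.75%.
Via Anchor → Orbis: 35% × 59% × 75% = 15.4875%.
Via Orbis: 25% × 75% = 18.75%.
Total: 17.5% + 1.75% + 15.4875% + 18.75% = 53.4875%.
Rounded: 53.49%.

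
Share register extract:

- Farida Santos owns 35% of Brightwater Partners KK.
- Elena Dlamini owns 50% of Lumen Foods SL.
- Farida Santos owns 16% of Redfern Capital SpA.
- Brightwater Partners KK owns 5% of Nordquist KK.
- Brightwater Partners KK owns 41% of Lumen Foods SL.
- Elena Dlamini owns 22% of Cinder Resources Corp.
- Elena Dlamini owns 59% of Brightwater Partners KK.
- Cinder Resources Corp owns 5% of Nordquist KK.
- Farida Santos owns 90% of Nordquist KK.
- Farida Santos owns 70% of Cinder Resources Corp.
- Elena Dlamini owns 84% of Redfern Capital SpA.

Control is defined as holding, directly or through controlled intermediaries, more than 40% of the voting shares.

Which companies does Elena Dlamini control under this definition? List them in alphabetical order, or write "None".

Brightwater Partners KK, Lumen Foods SL, Redfern Capital SpA

Elena holds 84% of Redfern, so Elena controls Redfern.
Elena holds 59% of Brightwater, so Elena controls Brightwater.
Elena and Brightwater together hold 50% + 41% = 91% of Lumen, so Elena controls Lumen.
No other company's threshold is met.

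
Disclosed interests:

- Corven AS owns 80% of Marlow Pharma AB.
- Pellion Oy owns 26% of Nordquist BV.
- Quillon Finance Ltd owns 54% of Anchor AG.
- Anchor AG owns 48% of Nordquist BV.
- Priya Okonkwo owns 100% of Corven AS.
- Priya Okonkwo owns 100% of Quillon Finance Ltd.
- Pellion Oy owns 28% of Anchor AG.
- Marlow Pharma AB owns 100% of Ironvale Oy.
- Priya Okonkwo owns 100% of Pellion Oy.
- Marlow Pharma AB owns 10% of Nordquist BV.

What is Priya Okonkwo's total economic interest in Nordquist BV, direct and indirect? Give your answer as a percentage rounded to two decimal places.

Priya reaches Nordquist along 4 paths.
Via Corven → Marlow: 100% × 80% × 10% = 8%.
Via Quillon → Anchor: 100% × 54% × 48% = 25.92%.
Via Pellion → Anchor: 100% × 28% × 48% = 13.44%.
Via Pellion: 100% × 26% = 26%.
Total: 8% + 25.92% + 13.44% + 26% = 73.36%.

73.36%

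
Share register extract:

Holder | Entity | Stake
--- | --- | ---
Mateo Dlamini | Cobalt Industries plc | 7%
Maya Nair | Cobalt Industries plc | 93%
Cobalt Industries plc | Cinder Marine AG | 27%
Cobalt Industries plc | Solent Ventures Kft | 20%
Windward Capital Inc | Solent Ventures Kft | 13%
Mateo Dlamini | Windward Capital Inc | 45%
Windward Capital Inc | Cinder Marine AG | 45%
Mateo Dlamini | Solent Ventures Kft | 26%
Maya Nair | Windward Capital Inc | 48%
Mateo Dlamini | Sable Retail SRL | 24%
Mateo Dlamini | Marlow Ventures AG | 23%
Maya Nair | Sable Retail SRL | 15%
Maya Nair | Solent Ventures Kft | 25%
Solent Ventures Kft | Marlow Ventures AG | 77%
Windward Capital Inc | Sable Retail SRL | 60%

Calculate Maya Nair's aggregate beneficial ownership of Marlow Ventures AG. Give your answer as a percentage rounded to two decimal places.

Maya reaches Marlow along 3 paths.
Via Solent: 25% × 77% = 19.25%.
Via Cobalt → Solent: 93% × 20% × 77% = 14.322%.
Via Windward → Solent: 48% × 13% × 77% = 4.8048%.
Total: 19.25% + 14.322% + 4.8048% = 38.3768%.
Rounded: 38.38%.

38.38%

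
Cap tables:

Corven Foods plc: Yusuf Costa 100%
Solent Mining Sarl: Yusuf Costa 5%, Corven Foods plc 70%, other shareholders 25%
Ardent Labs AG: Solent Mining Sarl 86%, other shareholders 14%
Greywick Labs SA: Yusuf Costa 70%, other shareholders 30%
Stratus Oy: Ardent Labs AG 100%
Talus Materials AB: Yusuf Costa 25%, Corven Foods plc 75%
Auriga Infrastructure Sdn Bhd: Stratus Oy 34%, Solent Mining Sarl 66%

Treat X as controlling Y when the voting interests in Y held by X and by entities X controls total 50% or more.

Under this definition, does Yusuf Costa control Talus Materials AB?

Yes

Yusuf holds 100% of Corven, so Yusuf controls Corven.
Yusuf and Corven together hold 25% + 75% = 100% of Talus, so Yusuf controls Talus.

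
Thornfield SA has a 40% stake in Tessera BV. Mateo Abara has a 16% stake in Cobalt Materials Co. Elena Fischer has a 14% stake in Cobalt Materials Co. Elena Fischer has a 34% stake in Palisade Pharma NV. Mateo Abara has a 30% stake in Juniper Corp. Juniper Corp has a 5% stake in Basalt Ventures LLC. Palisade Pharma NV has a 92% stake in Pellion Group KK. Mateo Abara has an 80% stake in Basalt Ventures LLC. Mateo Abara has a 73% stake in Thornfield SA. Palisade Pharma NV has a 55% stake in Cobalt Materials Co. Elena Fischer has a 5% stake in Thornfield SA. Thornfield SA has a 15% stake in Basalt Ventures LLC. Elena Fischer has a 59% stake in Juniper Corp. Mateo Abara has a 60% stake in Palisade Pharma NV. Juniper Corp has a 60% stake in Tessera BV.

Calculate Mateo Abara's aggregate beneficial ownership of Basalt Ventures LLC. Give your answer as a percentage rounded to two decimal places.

Mateo reaches Basalt along 3 paths.
Direct stake: 80% = 80%.
Via Thornfield: 73% × 15% = 10.95%.
Via Juniper: 30% × 5% = 1.5%.
Total: 80% + 10.95% + 1.5% = 92.45%.

92.45%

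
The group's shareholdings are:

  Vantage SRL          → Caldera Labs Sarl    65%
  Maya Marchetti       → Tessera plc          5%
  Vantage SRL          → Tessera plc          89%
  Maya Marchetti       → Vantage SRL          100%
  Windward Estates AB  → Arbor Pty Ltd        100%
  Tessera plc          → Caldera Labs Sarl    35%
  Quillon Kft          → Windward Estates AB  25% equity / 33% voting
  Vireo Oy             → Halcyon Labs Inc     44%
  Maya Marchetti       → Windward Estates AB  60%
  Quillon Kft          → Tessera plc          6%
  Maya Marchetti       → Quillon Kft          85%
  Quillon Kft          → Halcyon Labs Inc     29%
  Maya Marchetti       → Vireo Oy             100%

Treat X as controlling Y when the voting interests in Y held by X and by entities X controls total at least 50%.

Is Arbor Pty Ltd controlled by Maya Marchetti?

Maya holds 85% of Quillon, so Maya controls Quillon.
Quillon and Maya together hold 33% + 60% = 93% of Windward, so Maya controls Windward.
Windward holds 100% of Arbor, so Maya controls Arbor.

Yes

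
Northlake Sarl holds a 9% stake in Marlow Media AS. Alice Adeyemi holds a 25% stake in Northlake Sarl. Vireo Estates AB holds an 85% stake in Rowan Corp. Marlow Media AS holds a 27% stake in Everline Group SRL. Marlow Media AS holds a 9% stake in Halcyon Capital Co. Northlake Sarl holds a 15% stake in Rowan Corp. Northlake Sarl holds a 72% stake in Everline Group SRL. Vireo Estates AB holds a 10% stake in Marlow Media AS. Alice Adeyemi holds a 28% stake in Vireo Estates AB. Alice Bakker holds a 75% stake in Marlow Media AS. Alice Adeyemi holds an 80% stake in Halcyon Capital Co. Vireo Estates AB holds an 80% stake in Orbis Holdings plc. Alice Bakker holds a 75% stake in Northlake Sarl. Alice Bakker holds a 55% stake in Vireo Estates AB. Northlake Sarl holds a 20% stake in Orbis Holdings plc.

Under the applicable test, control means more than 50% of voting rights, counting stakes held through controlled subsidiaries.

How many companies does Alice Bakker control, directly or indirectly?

6

Alice Bakker holds 55% of Vireo, so Alice Bakker controls Vireo.
Alice Bakker holds 75% of Northlake, so Alice Bakker controls Northlake.
Vireo and Northlake together hold 85% + 15% = 100% of Rowan, so Alice Bakker controls Rowan.
Alice Bakker and Vireo and Northlake together hold 75% + 10% + 9% = 94% of Marlow, so Alice Bakker controls Marlow.
Northlake and Marlow together hold 72% + 27% = 99% of Everline, so Alice Bakker controls Everline.
Vireo and Northlake together hold 80% + 20% = 100% of Orbis, so Alice Bakker controls Orbis.
No other company's threshold is met.
Alice Bakker controls 6 companies.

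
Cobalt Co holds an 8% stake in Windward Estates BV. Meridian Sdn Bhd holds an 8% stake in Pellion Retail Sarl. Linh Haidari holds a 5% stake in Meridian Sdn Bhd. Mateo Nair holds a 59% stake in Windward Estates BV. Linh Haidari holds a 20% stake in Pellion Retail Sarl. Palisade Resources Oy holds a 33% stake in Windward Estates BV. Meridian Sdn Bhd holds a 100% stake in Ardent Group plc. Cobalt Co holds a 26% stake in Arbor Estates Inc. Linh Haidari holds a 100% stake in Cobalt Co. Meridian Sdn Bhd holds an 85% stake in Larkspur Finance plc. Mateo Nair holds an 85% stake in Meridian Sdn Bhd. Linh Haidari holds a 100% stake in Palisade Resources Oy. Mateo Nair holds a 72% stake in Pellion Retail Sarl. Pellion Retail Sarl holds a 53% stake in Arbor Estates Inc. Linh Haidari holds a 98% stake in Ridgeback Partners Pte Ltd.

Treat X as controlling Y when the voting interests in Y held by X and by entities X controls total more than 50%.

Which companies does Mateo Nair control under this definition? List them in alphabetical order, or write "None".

Mateo holds 85% of Meridian, so Mateo controls Meridian.
Meridian holds 100% of Ardent, so Mateo controls Ardent.
Mateo holds 59% of Windward, so Mateo controls Windward.
Meridian and Mateo together hold 8% + 72% = 80% of Pellion, so Mateo controls Pellion.
Pellion holds 53% of Arbor, so Mateo controls Arbor.
Meridian holds 85% of Larkspur, so Mateo controls Larkspur.
No other company's threshold is met.

Arbor Estates Inc, Ardent Group plc, Larkspur Finance plc, Meridian Sdn Bhd, Pellion Retail Sarl, Windward Estates BV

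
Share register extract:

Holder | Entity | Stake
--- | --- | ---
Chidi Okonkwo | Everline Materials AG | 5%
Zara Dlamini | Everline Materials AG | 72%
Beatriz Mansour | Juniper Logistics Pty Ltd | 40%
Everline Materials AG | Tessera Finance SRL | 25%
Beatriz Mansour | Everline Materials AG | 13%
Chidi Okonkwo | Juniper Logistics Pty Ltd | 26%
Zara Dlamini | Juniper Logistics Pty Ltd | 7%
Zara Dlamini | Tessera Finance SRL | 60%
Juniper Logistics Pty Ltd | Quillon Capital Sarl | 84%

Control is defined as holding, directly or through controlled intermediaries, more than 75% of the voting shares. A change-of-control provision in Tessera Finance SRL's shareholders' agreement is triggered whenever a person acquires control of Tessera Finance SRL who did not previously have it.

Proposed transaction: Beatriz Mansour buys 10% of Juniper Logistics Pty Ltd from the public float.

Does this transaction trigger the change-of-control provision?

No

The purchase changes only Beatriz's holdings, so Beatriz is the only person who could newly come to control Tessera.
Beatriz's largest direct stake is 40% in Juniper, which does not meet the threshold, so Beatriz controls no company.
Neither Beatriz nor any entity Beatriz controls holds any voting interest in Tessera.
So before the transaction, Beatriz does not control Tessera.
After the purchase, Beatriz's direct stake in Juniper rises to 40% + 10% = 50%.
Beatriz's side now holds 50% of Juniper, not > 75%, so Beatriz still does not control Juniper.
After the transaction, neither Beatriz nor any entity Beatriz controls holds a voting interest in Tessera, so Beatriz still does not control it.
No new person acquires control, so the clause is not triggered.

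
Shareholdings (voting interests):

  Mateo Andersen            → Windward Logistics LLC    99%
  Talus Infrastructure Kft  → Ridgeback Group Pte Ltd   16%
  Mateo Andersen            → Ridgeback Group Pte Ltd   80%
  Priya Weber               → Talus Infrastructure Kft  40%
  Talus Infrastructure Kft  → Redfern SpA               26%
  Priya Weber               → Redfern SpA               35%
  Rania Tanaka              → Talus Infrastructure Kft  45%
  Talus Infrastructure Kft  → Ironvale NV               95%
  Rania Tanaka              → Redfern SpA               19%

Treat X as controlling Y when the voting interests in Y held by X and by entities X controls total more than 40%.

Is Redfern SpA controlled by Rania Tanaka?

Rania holds 45% of Talus, so Rania controls Talus.
Talus and Rania together hold 26% + 19% = 45% of Redfern, so Rania controls Redfern.

Yes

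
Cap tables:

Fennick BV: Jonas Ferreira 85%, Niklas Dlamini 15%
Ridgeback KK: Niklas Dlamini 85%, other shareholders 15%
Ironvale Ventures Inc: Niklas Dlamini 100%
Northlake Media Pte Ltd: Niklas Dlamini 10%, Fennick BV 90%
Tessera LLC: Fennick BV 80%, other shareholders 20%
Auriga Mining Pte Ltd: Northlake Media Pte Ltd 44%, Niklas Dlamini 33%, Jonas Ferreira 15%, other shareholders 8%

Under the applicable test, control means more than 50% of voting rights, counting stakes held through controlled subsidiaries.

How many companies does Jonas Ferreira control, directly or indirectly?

4

Jonas holds 85% of Fennick, so Jonas controls Fennick.
Fennick holds 90% of Northlake, so Jonas controls Northlake.
Fennick holds 80% of Tessera, so Jonas controls Tessera.
Northlake and Jonas together hold 44% + 15% = 59% of Auriga, so Jonas controls Auriga.
No other company's threshold is met.
Jonas controls 4 companies.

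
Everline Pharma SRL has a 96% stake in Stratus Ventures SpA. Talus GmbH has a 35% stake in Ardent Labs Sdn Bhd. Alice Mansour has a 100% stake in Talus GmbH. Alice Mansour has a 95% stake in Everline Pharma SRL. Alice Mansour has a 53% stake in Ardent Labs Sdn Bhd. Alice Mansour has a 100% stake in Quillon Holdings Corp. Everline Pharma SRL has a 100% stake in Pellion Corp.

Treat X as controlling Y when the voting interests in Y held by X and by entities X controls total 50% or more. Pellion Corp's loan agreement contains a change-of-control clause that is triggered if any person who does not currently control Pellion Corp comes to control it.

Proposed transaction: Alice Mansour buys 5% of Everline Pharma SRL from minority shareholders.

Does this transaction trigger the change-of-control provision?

The purchase changes only Alice's holdings, so Alice is the only person who could newly come to control Pellion.
Alice holds 95% of Everline, so Alice controls Everline.
Everline holds 100% of Pellion, so Alice controls Pellion.
So Alice already controls Pellion before the transaction.
After the purchase, Alice's direct stake in Everline rises to 95% + 5% = 100%.
Alice controlled Pellion already, so this is not a new person acquiring control; every other person's position is unchanged or reduced.
No new person acquires control, so the clause is not triggered.

No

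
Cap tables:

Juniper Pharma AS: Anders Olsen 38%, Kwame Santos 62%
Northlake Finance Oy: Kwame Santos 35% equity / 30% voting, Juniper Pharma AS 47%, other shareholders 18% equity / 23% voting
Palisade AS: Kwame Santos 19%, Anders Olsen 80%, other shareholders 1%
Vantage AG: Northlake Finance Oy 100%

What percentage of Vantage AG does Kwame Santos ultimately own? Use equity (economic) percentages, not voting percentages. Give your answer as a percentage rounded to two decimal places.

64.14%

Kwame reaches Vantage along 2 paths.
Via Northlake: 35% × 100% = 35%.
Via Juniper → Northlake: 62% × 47% × 100% = 29.14%.
Total: 35% + 29.14% = 64.14%.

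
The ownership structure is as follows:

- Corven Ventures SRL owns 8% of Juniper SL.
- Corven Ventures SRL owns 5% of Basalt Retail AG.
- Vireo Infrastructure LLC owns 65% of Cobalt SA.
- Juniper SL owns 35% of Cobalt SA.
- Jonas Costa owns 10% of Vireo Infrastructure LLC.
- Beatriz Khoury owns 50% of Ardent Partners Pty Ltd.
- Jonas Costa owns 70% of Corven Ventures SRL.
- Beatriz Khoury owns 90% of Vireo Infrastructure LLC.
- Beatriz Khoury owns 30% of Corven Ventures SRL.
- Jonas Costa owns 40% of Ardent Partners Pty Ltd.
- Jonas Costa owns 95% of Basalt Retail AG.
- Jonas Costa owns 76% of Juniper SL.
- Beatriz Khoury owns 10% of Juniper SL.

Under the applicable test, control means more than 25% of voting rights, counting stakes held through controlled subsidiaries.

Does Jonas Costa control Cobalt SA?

Yes

Jonas holds 70% of Corven, so Jonas controls Corven.
Jonas and Corven together hold 76% + 8% = 84% of Juniper, so Jonas controls Juniper.
Juniper holds 35% of Cobalt, so Jonas controls Cobalt.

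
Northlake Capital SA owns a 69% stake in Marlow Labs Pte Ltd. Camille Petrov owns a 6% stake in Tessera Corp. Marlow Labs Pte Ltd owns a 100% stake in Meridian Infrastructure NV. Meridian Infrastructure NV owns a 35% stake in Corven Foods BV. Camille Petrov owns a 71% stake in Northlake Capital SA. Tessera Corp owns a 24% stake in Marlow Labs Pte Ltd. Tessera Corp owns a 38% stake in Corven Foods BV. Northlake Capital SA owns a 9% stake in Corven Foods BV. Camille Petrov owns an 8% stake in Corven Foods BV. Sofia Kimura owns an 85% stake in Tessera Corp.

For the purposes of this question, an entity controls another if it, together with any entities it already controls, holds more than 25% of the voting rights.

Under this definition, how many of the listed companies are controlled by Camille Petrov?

4

Camille holds 71% of Northlake, so Camille controls Northlake.
Northlake holds 69% of Marlow, so Camille controls Marlow.
Marlow holds 100% of Meridian, so Camille controls Meridian.
Northlake and Meridian and Camille together hold 9% + 35% + 8% = 52% of Corven, so Camille controls Corven.
No other company's threshold is met.
Camille controls 4 companies.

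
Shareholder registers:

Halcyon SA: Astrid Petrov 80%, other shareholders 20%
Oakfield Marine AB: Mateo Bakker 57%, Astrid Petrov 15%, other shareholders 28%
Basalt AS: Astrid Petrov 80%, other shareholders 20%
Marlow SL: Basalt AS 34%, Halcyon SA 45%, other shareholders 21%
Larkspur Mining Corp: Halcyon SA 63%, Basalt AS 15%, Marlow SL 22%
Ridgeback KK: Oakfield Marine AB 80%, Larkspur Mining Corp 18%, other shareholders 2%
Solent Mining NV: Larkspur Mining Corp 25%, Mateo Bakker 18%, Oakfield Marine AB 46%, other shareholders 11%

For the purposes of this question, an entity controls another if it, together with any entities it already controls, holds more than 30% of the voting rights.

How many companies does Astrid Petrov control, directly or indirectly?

4

Astrid holds 80% of Halcyon, so Astrid controls Halcyon.
Astrid holds 80% of Basalt, so Astrid controls Basalt.
Basalt and Halcyon together hold 34% + 45% = 79% of Marlow, so Astrid controls Marlow.
Halcyon and Basalt and Marlow together hold 63% + 15% + 22% = 100% of Larkspur, so Astrid controls Larkspur.
No other company's threshold is met.
Astrid controls 4 companies.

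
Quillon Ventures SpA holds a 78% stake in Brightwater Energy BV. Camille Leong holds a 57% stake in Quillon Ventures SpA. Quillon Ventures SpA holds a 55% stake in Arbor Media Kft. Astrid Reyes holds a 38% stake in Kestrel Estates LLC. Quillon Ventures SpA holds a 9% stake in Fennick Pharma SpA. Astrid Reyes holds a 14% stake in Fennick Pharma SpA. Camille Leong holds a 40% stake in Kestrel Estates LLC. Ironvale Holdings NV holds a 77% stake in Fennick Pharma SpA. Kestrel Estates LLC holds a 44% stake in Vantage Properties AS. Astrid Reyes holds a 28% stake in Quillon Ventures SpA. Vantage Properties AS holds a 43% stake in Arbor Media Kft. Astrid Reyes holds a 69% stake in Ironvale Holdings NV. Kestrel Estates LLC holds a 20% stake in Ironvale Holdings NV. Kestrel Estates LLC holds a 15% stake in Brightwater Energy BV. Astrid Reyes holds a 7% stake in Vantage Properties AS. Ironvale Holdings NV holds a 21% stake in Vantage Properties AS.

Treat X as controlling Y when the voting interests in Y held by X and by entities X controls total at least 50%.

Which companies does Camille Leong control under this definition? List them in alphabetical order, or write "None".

Camille holds 57% of Quillon, so Camille controls Quillon.
Quillon holds 78% of Brightwater, so Camille controls Brightwater.
Quillon holds 55% of Arbor, so Camille controls Arbor.
No other company's threshold is met.

Arbor Media Kft, Brightwater Energy BV, Quillon Ventures SpA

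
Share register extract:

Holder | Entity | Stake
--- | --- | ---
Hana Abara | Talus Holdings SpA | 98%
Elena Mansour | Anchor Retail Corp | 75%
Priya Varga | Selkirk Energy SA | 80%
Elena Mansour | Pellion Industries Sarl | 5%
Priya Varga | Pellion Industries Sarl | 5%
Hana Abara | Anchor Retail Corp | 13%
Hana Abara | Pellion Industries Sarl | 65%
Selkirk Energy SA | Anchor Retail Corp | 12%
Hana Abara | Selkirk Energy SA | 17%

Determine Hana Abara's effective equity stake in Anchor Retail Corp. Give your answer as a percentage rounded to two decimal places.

15.04%

Hana reaches Anchor along 2 paths.
Via Selkirk: 17% × 12% = 2.04%.
Direct stake: 13% = 13%.
Total: 2.04% + 13% = 15.04%.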